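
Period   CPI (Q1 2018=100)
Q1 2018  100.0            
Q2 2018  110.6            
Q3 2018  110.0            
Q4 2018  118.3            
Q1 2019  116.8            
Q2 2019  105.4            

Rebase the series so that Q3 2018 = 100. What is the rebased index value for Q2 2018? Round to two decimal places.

100.55

Rebased(Q2 2018) = 110.6 / 110.0 × 100 = 100.5455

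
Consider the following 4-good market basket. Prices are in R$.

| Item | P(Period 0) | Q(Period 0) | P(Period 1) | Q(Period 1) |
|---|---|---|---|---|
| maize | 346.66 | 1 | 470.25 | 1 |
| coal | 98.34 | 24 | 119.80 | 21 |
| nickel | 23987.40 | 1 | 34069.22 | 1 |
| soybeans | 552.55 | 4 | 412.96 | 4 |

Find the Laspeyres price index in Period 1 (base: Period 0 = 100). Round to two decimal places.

Laspeyres price index uses base-period quantities as weights.
ΣP(Period 1)·Q(Period 0) = 470.25×1 + 119.80×24 + 34069.22×1 + 412.96×4 = 470.25 + 2875.2 + 34069.22 + 1651.84 = 39066.51
ΣP(Period 0)·Q(Period 0) = 346.66×1 + 98.34×24 + 23987.40×1 + 552.55×4 = 346.66 + 2360.16 + 23987.4 + 2210.2 = 28904.42
Index = 39066.51 / 28904.42 × 100 = 135.1576

135.16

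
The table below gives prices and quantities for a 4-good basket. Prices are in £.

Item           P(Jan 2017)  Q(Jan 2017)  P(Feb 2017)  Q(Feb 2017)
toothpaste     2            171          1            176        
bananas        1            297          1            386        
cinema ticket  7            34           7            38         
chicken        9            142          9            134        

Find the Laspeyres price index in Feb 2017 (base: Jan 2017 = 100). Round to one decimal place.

92.1

Laspeyres price index uses base-period quantities as weights.
ΣP(Feb 2017)·Q(Jan 2017) = 1×171 + 1×297 + 7×34 + 9×142 = 171 + 297 + 238 + 1278 = 1984
ΣP(Jan 2017)·Q(Jan 2017) = 2×171 + 1×297 + 7×34 + 9×142 = 342 + 297 + 238 + 1278 = 2155
Index = 1984 / 2155 × 100 = 92.0650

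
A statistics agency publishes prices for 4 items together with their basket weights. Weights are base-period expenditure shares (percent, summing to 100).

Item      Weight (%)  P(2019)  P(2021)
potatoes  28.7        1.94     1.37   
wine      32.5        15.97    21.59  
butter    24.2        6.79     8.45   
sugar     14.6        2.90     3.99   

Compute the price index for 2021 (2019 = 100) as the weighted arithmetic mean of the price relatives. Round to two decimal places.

114.41

potatoes: 28.7 × (1.37/1.94) = 28.7 × 0.706186 = 20.2675
wine: 32.5 × (21.59/15.97) = 32.5 × 1.351910 = 43.9371
butter: 24.2 × (8.45/6.79) = 24.2 × 1.244477 = 30.1163
sugar: 14.6 × (3.99/2.90) = 14.6 × 1.375862 = 20.0876
Index = Σ wᵢ·(p₁ᵢ/p₀ᵢ) = 20.2675 + 43.9371 + 30.1163 + 20.0876 = 114.4085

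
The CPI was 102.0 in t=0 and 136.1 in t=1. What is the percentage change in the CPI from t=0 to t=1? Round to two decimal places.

Change = (136.1 − 102.0) / 102.0 × 100
       = 34.1 / 102.0 × 100 = 33.4314%

33.43%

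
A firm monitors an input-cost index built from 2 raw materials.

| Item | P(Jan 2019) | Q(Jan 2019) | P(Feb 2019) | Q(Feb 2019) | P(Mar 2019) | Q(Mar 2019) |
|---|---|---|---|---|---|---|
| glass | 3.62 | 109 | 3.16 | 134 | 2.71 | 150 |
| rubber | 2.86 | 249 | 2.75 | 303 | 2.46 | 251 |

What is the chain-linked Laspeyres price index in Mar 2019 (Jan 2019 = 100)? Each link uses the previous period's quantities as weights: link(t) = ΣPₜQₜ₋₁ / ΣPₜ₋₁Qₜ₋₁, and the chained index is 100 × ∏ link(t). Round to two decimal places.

82.03

Link Jan 2019→Feb 2019:
ΣP(Feb 2019)Q(Jan 2019) = 3.16×109 + 2.75×249 = 344.44 + 684.75 = 1029.19
ΣP(Jan 2019)Q(Jan 2019) = 3.62×109 + 2.86×249 = 394.58 + 712.14 = 1106.72
link = 1029.19/1106.72 = 0.929946
Link Feb 2019→Mar 2019:
ΣP(Mar 2019)Q(Feb 2019) = 2.71×134 + 2.46×303 = 363.14 + 745.38 = 1108.52
ΣP(Feb 2019)Q(Feb 2019) = 3.16×134 + 2.75×303 = 423.44 + 833.25 = 1256.69
link = 1108.52/1256.69 = 0.882095
Chained index = 100 × 0.929946 × 0.882095 = 82.0301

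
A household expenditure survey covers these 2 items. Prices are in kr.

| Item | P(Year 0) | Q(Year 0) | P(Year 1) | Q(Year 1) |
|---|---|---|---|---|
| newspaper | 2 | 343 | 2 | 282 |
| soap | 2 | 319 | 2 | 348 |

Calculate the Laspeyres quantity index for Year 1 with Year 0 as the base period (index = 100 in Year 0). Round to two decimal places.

95.17

Laspeyres quantity index uses base-period prices as weights.
ΣP(Year 0)·Q(Year 1) = 2×282 + 2×348 = 564 + 696 = 1260
ΣP(Year 0)·Q(Year 0) = 2×343 + 2×319 = 686 + 638 = 1324
Index = 1260 / 1324 × 100 = 95.1662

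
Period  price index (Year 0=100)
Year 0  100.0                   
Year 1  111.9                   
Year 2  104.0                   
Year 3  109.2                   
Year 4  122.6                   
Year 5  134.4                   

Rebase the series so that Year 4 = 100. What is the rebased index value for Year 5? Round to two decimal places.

Rebased(Year 5) = 134.4 / 122.6 × 100 = 109.6248

109.62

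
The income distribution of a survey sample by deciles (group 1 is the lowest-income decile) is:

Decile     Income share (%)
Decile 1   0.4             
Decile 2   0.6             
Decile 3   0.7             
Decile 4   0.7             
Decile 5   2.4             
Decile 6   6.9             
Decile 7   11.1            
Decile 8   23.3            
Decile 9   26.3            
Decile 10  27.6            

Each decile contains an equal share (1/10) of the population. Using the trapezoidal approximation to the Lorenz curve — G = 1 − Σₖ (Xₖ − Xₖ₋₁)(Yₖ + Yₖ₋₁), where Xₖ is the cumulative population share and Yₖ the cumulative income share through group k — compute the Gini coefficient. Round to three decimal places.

Cumulative income shares Yₖ: 0.0040, 0.0100, 0.0170, 0.0240, 0.0480, 0.1170, 0.2280, 0.4610, 0.7240, 1.0000
Σ (Xₖ−Xₖ₋₁)(Yₖ+Yₖ₋₁) = (1/10)(0.0040+0.0000) + (1/10)(0.0100+0.0040) + (1/10)(0.0170+0.0100) + (1/10)(0.0240+0.0170) + (1/10)(0.0480+0.0240) + (1/10)(0.1170+0.0480) + (1/10)(0.2280+0.1170) + (1/10)(0.4610+0.2280) + (1/10)(0.7240+0.4610) + (1/10)(1.0000+0.7240)
  = 0.0004 + 0.0014 + 0.0027 + 0.0041 + 0.0072 + 0.0165 + 0.0345 + 0.0689 + 0.1185 + 0.1724 = 0.4266
G = 1 − 0.4266 = 0.5734

0.573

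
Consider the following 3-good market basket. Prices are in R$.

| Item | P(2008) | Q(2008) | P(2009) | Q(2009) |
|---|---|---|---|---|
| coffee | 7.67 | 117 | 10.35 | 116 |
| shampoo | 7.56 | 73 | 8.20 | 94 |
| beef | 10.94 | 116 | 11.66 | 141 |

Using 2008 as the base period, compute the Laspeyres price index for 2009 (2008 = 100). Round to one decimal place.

Laspeyres price index uses base-period quantities as weights.
ΣP(2009)·Q(2008) = 10.35×117 + 8.20×73 + 11.66×116 = 1210.95 + 598.6 + 1352.56 = 3162.11
ΣP(2008)·Q(2008) = 7.67×117 + 7.56×73 + 10.94×116 = 897.39 + 551.88 + 1269.04 = 2718.31
Index = 3162.11 / 2718.31 × 100 = 116.3263

116.3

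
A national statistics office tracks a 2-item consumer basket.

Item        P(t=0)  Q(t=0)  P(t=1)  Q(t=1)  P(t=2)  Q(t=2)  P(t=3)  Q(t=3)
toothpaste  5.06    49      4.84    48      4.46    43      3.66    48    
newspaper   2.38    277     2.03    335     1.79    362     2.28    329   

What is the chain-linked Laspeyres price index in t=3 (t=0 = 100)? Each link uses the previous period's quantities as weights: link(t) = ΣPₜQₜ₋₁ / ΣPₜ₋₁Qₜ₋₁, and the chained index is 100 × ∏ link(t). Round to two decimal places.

91.98

Link t=0→t=1:
ΣP(t=1)Q(t=0) = 4.84×49 + 2.03×277 = 237.16 + 562.31 = 799.47
ΣP(t=0)Q(t=0) = 5.06×49 + 2.38×277 = 247.94 + 659.26 = 907.2
link = 799.47/907.2 = 0.881250
Link t=1→t=2:
ΣP(t=2)Q(t=1) = 4.46×48 + 1.79×335 = 214.08 + 599.65 = 813.73
ΣP(t=1)Q(t=1) = 4.84×48 + 2.03×335 = 232.32 + 680.05 = 912.37
link = 813.73/912.37 = 0.891886
Link t=2→t=3:
ΣP(t=3)Q(t=2) = 3.66×43 + 2.28×362 = 157.38 + 825.36 = 982.74
ΣP(t=2)Q(t=2) = 4.46×43 + 1.79×362 = 191.78 + 647.98 = 839.76
link = 982.74/839.76 = 1.170263
Chained index = 100 × 0.881250 × 0.891886 × 1.170263 = 91.9797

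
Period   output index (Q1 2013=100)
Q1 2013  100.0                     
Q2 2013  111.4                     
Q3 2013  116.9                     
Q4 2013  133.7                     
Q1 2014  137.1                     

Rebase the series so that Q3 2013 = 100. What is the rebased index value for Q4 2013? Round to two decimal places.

Rebased(Q4 2013) = 133.7 / 116.9 × 100 = 114.3713

114.37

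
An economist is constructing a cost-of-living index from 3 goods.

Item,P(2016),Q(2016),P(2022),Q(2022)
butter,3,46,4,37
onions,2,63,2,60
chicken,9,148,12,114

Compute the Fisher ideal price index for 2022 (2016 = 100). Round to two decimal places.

130.43

Laspeyres component (base-period weights):
ΣP(2022)Q(2016) = 4×46 + 2×63 + 12×148 = 184 + 126 + 1776 = 2086
ΣP(2016)Q(2016) = 3×46 + 2×63 + 9×148 = 138 + 126 + 1332 = 1596
L = 2086 / 1596 × 100 = 130.7018
Paasche component (current-period weights):
ΣP(2022)Q(2022) = 4×37 + 2×60 + 12×114 = 148 + 120 + 1368 = 1636
ΣP(2016)Q(2022) = 3×37 + 2×60 + 9×114 = 111 + 120 + 1026 = 1257
P = 1636 / 1257 × 100 = 130.1512
Fisher = √(L × P) = √(130.7018 × 130.1512) = 130.4262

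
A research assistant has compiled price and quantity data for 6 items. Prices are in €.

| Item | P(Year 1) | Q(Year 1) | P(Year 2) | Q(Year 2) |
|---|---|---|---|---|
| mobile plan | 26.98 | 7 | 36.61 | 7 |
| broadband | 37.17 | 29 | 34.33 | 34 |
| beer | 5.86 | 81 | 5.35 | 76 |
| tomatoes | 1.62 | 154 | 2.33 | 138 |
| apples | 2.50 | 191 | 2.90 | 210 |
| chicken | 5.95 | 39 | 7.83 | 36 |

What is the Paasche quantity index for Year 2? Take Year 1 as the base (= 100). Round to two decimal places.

Paasche quantity index uses current-period prices as weights.
ΣP(Year 2)·Q(Year 2) = 36.61×7 + 34.33×34 + 5.35×76 + 2.33×138 + 2.90×210 + 7.83×36 = 256.27 + 1167.22 + 406.6 + 321.54 + 609 + 281.88 = 3042.51
ΣP(Year 2)·Q(Year 1) = 36.61×7 + 34.33×29 + 5.35×81 + 2.33×154 + 2.90×191 + 7.83×39 = 256.27 + 995.57 + 433.35 + 358.82 + 553.9 + 305.37 = 2903.28
Index = 3042.51 / 2903.28 × 100 = 104.7956

104.80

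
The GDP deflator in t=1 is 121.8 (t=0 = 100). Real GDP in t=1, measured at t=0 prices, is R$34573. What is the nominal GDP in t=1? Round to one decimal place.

Nominal = Real × (Index/100) = 34573 × (121.8/100)
        = 34573 × 1.218 = 42109.9140

42109.9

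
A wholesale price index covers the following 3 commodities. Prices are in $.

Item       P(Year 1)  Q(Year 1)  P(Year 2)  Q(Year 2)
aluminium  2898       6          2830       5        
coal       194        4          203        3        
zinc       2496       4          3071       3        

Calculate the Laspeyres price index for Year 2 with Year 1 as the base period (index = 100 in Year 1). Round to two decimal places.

Laspeyres price index uses base-period quantities as weights.
ΣP(Year 2)·Q(Year 1) = 2830×6 + 203×4 + 3071×4 = 16980 + 812 + 12284 = 30076
ΣP(Year 1)·Q(Year 1) = 2898×6 + 194×4 + 2496×4 = 17388 + 776 + 9984 = 28148
Index = 30076 / 28148 × 100 = 106.8495

106.85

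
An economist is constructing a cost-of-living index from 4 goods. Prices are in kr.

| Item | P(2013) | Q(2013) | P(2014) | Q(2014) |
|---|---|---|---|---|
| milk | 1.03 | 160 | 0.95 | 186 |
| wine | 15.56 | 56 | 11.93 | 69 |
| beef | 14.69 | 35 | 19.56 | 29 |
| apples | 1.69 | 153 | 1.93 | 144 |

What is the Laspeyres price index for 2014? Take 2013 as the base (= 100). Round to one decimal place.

Laspeyres price index uses base-period quantities as weights.
ΣP(2014)·Q(2013) = 0.95×160 + 11.93×56 + 19.56×35 + 1.93×153 = 152 + 668.08 + 684.6 + 295.29 = 1799.97
ΣP(2013)·Q(2013) = 1.03×160 + 15.56×56 + 14.69×35 + 1.69×153 = 164.8 + 871.36 + 514.15 + 258.57 = 1808.88
Index = 1799.97 / 1808.88 × 100 = 99.5074

99.5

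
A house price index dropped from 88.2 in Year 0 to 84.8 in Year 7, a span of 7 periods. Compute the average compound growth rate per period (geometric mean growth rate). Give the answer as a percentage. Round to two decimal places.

-0.56%

Growth factor = (84.8/88.2)^(1/7) = (0.961451)^(1/7) = 0.994400
Growth rate = 0.994400 − 1 = -0.005600 = -0.5600%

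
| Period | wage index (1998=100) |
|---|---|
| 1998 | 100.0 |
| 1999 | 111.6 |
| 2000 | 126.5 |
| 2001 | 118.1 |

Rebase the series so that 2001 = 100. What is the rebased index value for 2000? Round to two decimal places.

107.11

Rebased(2000) = 126.5 / 118.1 × 100 = 107.1126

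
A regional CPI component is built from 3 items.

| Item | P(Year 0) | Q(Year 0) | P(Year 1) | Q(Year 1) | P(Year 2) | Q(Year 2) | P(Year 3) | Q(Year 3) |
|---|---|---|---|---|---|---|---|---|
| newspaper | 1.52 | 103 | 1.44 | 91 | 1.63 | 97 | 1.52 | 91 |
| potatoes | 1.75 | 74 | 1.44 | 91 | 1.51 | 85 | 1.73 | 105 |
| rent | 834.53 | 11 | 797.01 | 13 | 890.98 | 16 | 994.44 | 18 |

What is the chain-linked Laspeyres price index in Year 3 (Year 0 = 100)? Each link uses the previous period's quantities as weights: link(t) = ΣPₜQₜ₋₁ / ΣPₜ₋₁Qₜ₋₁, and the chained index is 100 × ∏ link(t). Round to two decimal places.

118.66

Link Year 0→Year 1:
ΣP(Year 1)Q(Year 0) = 1.44×103 + 1.44×74 + 797.01×11 = 148.32 + 106.56 + 8767.11 = 9021.99
ΣP(Year 0)Q(Year 0) = 1.52×103 + 1.75×74 + 834.53×11 = 156.56 + 129.5 + 9179.83 = 9465.89
link = 9021.99/9465.89 = 0.953105
Link Year 1→Year 2:
ΣP(Year 2)Q(Year 1) = 1.63×91 + 1.51×91 + 890.98×13 = 148.33 + 137.41 + 11582.74 = 11868.48
ΣP(Year 1)Q(Year 1) = 1.44×91 + 1.44×91 + 797.01×13 = 131.04 + 131.04 + 10361.13 = 10623.21
link = 11868.48/10623.21 = 1.117222
Link Year 2→Year 3:
ΣP(Year 3)Q(Year 2) = 1.52×97 + 1.73×85 + 994.44×16 = 147.44 + 147.05 + 15911.04 = 16205.53
ΣP(Year 2)Q(Year 2) = 1.63×97 + 1.51×85 + 890.98×16 = 158.11 + 128.35 + 14255.68 = 14542.14
link = 16205.53/14542.14 = 1.114384
Chained index = 100 × 0.953105 × 1.117222 × 1.114384 = 118.6630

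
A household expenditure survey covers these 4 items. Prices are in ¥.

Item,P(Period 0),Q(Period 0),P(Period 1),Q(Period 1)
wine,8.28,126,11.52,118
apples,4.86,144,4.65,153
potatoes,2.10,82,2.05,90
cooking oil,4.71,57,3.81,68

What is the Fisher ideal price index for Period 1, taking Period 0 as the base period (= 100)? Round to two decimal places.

Laspeyres component (base-period weights):
ΣP(Period 1)Q(Period 0) = 11.52×126 + 4.65×144 + 2.05×82 + 3.81×57 = 1451.52 + 669.6 + 168.1 + 217.17 = 2506.39
ΣP(Period 0)Q(Period 0) = 8.28×126 + 4.86×144 + 2.10×82 + 4.71×57 = 1043.28 + 699.84 + 172.2 + 268.47 = 2183.79
L = 2506.39 / 2183.79 × 100 = 114.7725
Paasche component (current-period weights):
ΣP(Period 1)Q(Period 1) = 11.52×118 + 4.65×153 + 2.05×90 + 3.81×68 = 1359.36 + 711.45 + 184.5 + 259.08 = 2514.39
ΣP(Period 0)Q(Period 1) = 8.28×118 + 4.86×153 + 2.10×90 + 4.71×68 = 977.04 + 743.58 + 189 + 320.28 = 2229.9
P = 2514.39 / 2229.9 × 100 = 112.7580
Fisher = √(L × P) = √(114.7725 × 112.7580) = 113.7608

113.76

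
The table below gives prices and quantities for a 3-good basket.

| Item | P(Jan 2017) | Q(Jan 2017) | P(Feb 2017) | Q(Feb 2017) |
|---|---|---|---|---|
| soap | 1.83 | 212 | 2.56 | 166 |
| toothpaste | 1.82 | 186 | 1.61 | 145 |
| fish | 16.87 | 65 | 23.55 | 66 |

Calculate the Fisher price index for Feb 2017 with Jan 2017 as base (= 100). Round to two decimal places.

Laspeyres component (base-period weights):
ΣP(Feb 2017)Q(Jan 2017) = 2.56×212 + 1.61×186 + 23.55×65 = 542.72 + 299.46 + 1530.75 = 2372.93
ΣP(Jan 2017)Q(Jan 2017) = 1.83×212 + 1.82×186 + 16.87×65 = 387.96 + 338.52 + 1096.55 = 1823.03
L = 2372.93 / 1823.03 × 100 = 130.1641
Paasche component (current-period weights):
ΣP(Feb 2017)Q(Feb 2017) = 2.56×166 + 1.61×145 + 23.55×66 = 424.96 + 233.45 + 1554.3 = 2212.71
ΣP(Jan 2017)Q(Feb 2017) = 1.83×166 + 1.82×145 + 16.87×66 = 303.78 + 263.9 + 1113.42 = 1681.1
P = 2212.71 / 1681.1 × 100 = 131.6227
Fisher = √(L × P) = √(130.1641 × 131.6227) = 130.8914

130.89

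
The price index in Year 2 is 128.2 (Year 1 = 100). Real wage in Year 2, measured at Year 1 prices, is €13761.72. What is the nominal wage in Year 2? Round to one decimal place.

17642.5

Nominal = Real × (Index/100) = 13761.72 × (128.2/100)
        = 13761.72 × 1.282 = 17642.5250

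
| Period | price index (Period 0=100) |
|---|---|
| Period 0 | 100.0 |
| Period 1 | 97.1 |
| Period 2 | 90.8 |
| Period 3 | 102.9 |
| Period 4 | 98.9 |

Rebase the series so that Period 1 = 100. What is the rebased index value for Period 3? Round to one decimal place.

Rebased(Period 3) = 102.9 / 97.1 × 100 = 105.9732

106.0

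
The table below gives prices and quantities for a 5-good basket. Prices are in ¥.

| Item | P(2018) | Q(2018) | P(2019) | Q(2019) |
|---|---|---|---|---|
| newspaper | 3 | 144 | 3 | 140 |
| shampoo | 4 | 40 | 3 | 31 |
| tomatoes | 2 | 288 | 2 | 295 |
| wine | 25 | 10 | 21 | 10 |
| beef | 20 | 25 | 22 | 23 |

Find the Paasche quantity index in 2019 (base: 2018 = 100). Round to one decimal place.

96.3

Paasche quantity index uses current-period prices as weights.
ΣP(2019)·Q(2019) = 3×140 + 3×31 + 2×295 + 21×10 + 22×23 = 420 + 93 + 590 + 210 + 506 = 1819
ΣP(2019)·Q(2018) = 3×144 + 3×40 + 2×288 + 21×10 + 22×25 = 432 + 120 + 576 + 210 + 550 = 1888
Index = 1819 / 1888 × 100 = 96.3453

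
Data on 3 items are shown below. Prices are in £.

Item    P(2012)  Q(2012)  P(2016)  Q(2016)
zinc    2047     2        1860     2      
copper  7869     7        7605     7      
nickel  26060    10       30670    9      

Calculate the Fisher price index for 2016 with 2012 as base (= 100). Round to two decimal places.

Laspeyres component (base-period weights):
ΣP(2016)Q(2012) = 1860×2 + 7605×7 + 30670×10 = 3720 + 53235 + 306700 = 363655
ΣP(2012)Q(2012) = 2047×2 + 7869×7 + 26060×10 = 4094 + 55083 + 260600 = 319777
L = 363655 / 319777 × 100 = 113.7214
Paasche component (current-period weights):
ΣP(2016)Q(2016) = 1860×2 + 7605×7 + 30670×9 = 3720 + 53235 + 276030 = 332985
ΣP(2012)Q(2016) = 2047×2 + 7869×7 + 26060×9 = 4094 + 55083 + 234540 = 293717
P = 332985 / 293717 × 100 = 113.3693
Fisher = √(L × P) = √(113.7214 × 113.3693) = 113.5452

113.55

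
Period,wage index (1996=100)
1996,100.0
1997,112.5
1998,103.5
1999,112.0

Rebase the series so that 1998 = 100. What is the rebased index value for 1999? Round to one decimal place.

108.2

Rebased(1999) = 112.0 / 103.5 × 100 = 108.2126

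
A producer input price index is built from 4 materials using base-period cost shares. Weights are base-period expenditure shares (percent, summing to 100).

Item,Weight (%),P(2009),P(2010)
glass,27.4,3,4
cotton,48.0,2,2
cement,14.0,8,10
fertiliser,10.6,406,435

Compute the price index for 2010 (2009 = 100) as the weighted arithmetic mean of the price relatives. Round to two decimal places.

glass: 27.4 × (4/3) = 27.4 × 1.333333 = 36.5333
cotton: 48.0 × (2/2) = 48.0 × 1.000000 = 48.0000
cement: 14.0 × (10/8) = 14.0 × 1.250000 = 17.5000
fertiliser: 10.6 × (435/406) = 10.6 × 1.071429 = 11.3571
Index = Σ wᵢ·(p₁ᵢ/p₀ᵢ) = 36.5333 + 48.0000 + 17.5000 + 11.3571 = 113.3905

113.39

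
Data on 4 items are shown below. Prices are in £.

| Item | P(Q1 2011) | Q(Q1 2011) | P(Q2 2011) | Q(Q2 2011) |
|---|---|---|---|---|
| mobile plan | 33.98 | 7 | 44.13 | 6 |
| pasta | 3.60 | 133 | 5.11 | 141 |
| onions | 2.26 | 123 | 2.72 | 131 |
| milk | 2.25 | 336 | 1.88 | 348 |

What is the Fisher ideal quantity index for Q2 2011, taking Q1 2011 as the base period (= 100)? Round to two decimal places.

102.19

Laspeyres component (base-period weights):
ΣP(Q1 2011)Q(Q2 2011) = 33.98×6 + 3.60×141 + 2.26×131 + 2.25×348 = 203.88 + 507.6 + 296.06 + 783 = 1790.54
ΣP(Q1 2011)Q(Q1 2011) = 33.98×7 + 3.60×133 + 2.26×123 + 2.25×336 = 237.86 + 478.8 + 277.98 + 756 = 1750.64
L = 1790.54 / 1750.64 × 100 = 102.2792
Paasche component (current-period weights):
ΣP(Q2 2011)Q(Q2 2011) = 44.13×6 + 5.11×141 + 2.72×131 + 1.88×348 = 264.78 + 720.51 + 356.32 + 654.24 = 1995.85
ΣP(Q2 2011)Q(Q1 2011) = 44.13×7 + 5.11×133 + 2.72×123 + 1.88×336 = 308.91 + 679.63 + 334.56 + 631.68 = 1954.78
P = 1995.85 / 1954.78 × 100 = 102.1010
Fisher = √(L × P) = √(102.2792 × 102.1010) = 102.1900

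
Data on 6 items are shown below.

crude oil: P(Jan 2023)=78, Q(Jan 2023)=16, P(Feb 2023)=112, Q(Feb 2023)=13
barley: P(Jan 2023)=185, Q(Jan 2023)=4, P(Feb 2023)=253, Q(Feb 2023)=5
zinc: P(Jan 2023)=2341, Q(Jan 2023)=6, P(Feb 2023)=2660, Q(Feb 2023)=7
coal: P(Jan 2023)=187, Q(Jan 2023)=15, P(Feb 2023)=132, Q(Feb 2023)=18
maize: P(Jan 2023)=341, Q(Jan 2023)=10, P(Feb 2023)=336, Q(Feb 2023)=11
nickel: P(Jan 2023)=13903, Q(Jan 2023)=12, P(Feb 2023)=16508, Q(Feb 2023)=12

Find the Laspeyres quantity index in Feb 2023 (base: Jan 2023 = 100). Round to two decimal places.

101.69

Laspeyres quantity index uses base-period prices as weights.
ΣP(Jan 2023)·Q(Feb 2023) = 78×13 + 185×5 + 2341×7 + 187×18 + 341×11 + 13903×12 = 1014 + 925 + 16387 + 3366 + 3751 + 166836 = 192279
ΣP(Jan 2023)·Q(Jan 2023) = 78×16 + 185×4 + 2341×6 + 187×15 + 341×10 + 13903×12 = 1248 + 740 + 14046 + 2805 + 3410 + 166836 = 189085
Index = 192279 / 189085 × 100 = 101.6892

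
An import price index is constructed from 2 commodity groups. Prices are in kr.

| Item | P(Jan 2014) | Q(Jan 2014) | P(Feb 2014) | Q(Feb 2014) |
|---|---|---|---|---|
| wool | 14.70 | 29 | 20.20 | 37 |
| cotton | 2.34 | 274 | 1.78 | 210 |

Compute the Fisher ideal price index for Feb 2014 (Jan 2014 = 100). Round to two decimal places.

Laspeyres component (base-period weights):
ΣP(Feb 2014)Q(Jan 2014) = 20.20×29 + 1.78×274 = 585.8 + 487.72 = 1073.52
ΣP(Jan 2014)Q(Jan 2014) = 14.70×29 + 2.34×274 = 426.3 + 641.16 = 1067.46
L = 1073.52 / 1067.46 × 100 = 100.5677
Paasche component (current-period weights):
ΣP(Feb 2014)Q(Feb 2014) = 20.20×37 + 1.78×210 = 747.4 + 373.8 = 1121.2
ΣP(Jan 2014)Q(Feb 2014) = 14.70×37 + 2.34×210 = 543.9 + 491.4 = 1035.3
P = 1121.2 / 1035.3 × 100 = 108.2971
Fisher = √(L × P) = √(100.5677 × 108.2971) = 104.3609

104.36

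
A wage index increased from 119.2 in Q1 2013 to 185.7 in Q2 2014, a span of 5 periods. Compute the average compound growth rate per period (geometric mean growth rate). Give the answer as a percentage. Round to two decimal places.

9.27%

Growth factor = (185.7/119.2)^(1/5) = (1.557886)^(1/5) = 1.092716
Growth rate = 1.092716 − 1 = 0.092716 = 9.2716%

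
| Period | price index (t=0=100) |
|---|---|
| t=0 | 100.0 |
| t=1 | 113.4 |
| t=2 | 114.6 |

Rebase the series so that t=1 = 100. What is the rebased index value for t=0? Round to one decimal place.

Rebased(t=0) = 100.0 / 113.4 × 100 = 88.1834

88.2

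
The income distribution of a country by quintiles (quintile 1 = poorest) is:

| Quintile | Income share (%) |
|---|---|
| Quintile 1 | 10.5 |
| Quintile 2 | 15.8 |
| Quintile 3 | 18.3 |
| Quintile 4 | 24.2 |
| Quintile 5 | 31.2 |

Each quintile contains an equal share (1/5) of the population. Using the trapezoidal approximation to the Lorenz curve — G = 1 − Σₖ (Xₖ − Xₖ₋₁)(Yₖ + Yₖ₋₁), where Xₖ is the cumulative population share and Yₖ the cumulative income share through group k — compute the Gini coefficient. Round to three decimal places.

Cumulative income shares Yₖ: 0.1050, 0.2630, 0.4460, 0.6880, 1.0000
Σ (Xₖ−Xₖ₋₁)(Yₖ+Yₖ₋₁) = (1/5)(0.1050+0.0000) + (1/5)(0.2630+0.1050) + (1/5)(0.4460+0.2630) + (1/5)(0.6880+0.4460) + (1/5)(1.0000+0.6880)
  = 0.0210 + 0.0736 + 0.1418 + 0.2268 + 0.3376 = 0.8008
G = 1 − 0.8008 = 0.1992

0.199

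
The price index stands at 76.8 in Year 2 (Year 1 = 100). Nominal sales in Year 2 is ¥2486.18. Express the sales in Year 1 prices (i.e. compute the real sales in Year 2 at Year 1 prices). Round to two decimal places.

Real = Nominal ÷ (Index/100) = 2486.18 ÷ (76.8/100)
     = 2486.18 ÷ 0.768 = 3237.2135

3237.21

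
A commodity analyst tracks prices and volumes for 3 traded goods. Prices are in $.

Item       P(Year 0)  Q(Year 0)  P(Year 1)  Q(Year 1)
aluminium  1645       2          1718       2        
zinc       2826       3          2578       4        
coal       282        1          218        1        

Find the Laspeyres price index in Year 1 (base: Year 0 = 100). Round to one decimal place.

Laspeyres price index uses base-period quantities as weights.
ΣP(Year 1)·Q(Year 0) = 1718×2 + 2578×3 + 218×1 = 3436 + 7734 + 218 = 11388
ΣP(Year 0)·Q(Year 0) = 1645×2 + 2826×3 + 282×1 = 3290 + 8478 + 282 = 12050
Index = 11388 / 12050 × 100 = 94.5062

94.5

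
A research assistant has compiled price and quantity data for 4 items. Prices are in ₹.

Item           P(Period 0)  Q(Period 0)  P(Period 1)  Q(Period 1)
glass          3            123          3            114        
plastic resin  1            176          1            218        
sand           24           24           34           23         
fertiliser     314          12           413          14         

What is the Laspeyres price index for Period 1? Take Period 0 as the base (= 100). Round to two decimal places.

Laspeyres price index uses base-period quantities as weights.
ΣP(Period 1)·Q(Period 0) = 3×123 + 1×176 + 34×24 + 413×12 = 369 + 176 + 816 + 4956 = 6317
ΣP(Period 0)·Q(Period 0) = 3×123 + 1×176 + 24×24 + 314×12 = 369 + 176 + 576 + 3768 = 4889
Index = 6317 / 4889 × 100 = 129.2084

129.21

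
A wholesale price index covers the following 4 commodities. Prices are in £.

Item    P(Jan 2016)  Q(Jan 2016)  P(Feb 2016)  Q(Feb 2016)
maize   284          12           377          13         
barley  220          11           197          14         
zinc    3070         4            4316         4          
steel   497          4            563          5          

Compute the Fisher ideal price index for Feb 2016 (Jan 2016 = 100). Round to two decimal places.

Laspeyres component (base-period weights):
ΣP(Feb 2016)Q(Jan 2016) = 377×12 + 197×11 + 4316×4 + 563×4 = 4524 + 2167 + 17264 + 2252 = 26207
ΣP(Jan 2016)Q(Jan 2016) = 284×12 + 220×11 + 3070×4 + 497×4 = 3408 + 2420 + 12280 + 1988 = 20096
L = 26207 / 20096 × 100 = 130.4090
Paasche component (current-period weights):
ΣP(Feb 2016)Q(Feb 2016) = 377×13 + 197×14 + 4316×4 + 563×5 = 4901 + 2758 + 17264 + 2815 = 27738
ΣP(Jan 2016)Q(Feb 2016) = 284×13 + 220×14 + 3070×4 + 497×5 = 3692 + 3080 + 12280 + 2485 = 21537
P = 27738 / 21537 × 100 = 128.7923
Fisher = √(L × P) = √(130.4090 × 128.7923) = 129.5982

129.60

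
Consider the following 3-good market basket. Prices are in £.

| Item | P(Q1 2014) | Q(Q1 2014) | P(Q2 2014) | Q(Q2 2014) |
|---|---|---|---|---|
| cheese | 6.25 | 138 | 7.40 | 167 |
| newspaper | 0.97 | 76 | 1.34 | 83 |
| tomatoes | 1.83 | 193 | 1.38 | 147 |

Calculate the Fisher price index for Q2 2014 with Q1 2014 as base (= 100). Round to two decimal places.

109.48

Laspeyres component (base-period weights):
ΣP(Q2 2014)Q(Q1 2014) = 7.40×138 + 1.34×76 + 1.38×193 = 1021.2 + 101.84 + 266.34 = 1389.38
ΣP(Q1 2014)Q(Q1 2014) = 6.25×138 + 0.97×76 + 1.83×193 = 862.5 + 73.72 + 353.19 = 1289.41
L = 1389.38 / 1289.41 × 100 = 107.7532
Paasche component (current-period weights):
ΣP(Q2 2014)Q(Q2 2014) = 7.40×167 + 1.34×83 + 1.38×147 = 1235.8 + 111.22 + 202.86 = 1549.88
ΣP(Q1 2014)Q(Q2 2014) = 6.25×167 + 0.97×83 + 1.83×147 = 1043.75 + 80.51 + 269.01 = 1393.27
P = 1549.88 / 1393.27 × 100 = 111.2405
Fisher = √(L × P) = √(107.7532 × 111.2405) = 109.4829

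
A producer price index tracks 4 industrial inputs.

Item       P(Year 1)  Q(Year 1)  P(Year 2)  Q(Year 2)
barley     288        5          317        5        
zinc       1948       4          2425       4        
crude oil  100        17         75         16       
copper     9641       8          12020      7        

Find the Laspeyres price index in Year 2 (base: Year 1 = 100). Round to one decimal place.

123.5

Laspeyres price index uses base-period quantities as weights.
ΣP(Year 2)·Q(Year 1) = 317×5 + 2425×4 + 75×17 + 12020×8 = 1585 + 9700 + 1275 + 96160 = 108720
ΣP(Year 1)·Q(Year 1) = 288×5 + 1948×4 + 100×17 + 9641×8 = 1440 + 7792 + 1700 + 77128 = 88060
Index = 108720 / 88060 × 100 = 123.4613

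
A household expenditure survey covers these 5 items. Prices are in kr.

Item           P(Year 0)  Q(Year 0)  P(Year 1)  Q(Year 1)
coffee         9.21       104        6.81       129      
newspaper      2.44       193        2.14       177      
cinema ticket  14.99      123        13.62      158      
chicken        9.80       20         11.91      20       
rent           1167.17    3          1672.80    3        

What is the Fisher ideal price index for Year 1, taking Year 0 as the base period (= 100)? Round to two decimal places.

Laspeyres component (base-period weights):
ΣP(Year 1)Q(Year 0) = 6.81×104 + 2.14×193 + 13.62×123 + 11.91×20 + 1672.80×3 = 708.24 + 413.02 + 1675.26 + 238.2 + 5018.4 = 8053.12
ΣP(Year 0)Q(Year 0) = 9.21×104 + 2.44×193 + 14.99×123 + 9.80×20 + 1167.17×3 = 957.84 + 470.92 + 1843.77 + 196 + 3501.51 = 6970.04
L = 8053.12 / 6970.04 × 100 = 115.5391
Paasche component (current-period weights):
ΣP(Year 1)Q(Year 1) = 6.81×129 + 2.14×177 + 13.62×158 + 11.91×20 + 1672.80×3 = 878.49 + 378.78 + 2151.96 + 238.2 + 5018.4 = 8665.83
ΣP(Year 0)Q(Year 1) = 9.21×129 + 2.44×177 + 14.99×158 + 9.80×20 + 1167.17×3 = 1188.09 + 431.88 + 2368.42 + 196 + 3501.51 = 7685.9
P = 8665.83 / 7685.9 × 100 = 112.7497
Fisher = √(L × P) = √(115.5391 × 112.7497) = 114.1359

114.14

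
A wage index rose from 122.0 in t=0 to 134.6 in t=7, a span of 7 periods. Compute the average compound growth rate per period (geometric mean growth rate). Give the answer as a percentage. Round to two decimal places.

Growth factor = (134.6/122.0)^(1/7) = (1.103279)^(1/7) = 1.014140
Growth rate = 1.014140 − 1 = 0.014140 = 1.4140%

1.41%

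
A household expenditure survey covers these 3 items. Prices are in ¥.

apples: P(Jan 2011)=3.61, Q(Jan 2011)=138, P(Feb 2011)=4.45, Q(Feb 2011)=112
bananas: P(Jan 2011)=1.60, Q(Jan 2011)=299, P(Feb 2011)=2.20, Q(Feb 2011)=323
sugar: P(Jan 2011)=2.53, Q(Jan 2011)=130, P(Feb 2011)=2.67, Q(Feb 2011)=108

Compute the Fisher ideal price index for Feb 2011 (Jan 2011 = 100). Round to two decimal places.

Laspeyres component (base-period weights):
ΣP(Feb 2011)Q(Jan 2011) = 4.45×138 + 2.20×299 + 2.67×130 = 614.1 + 657.8 + 347.1 = 1619
ΣP(Jan 2011)Q(Jan 2011) = 3.61×138 + 1.60×299 + 2.53×130 = 498.18 + 478.4 + 328.9 = 1305.48
L = 1619 / 1305.48 × 100 = 124.0157
Paasche component (current-period weights):
ΣP(Feb 2011)Q(Feb 2011) = 4.45×112 + 2.20×323 + 2.67×108 = 498.4 + 710.6 + 288.36 = 1497.36
ΣP(Jan 2011)Q(Feb 2011) = 3.61×112 + 1.60×323 + 2.53×108 = 404.32 + 516.8 + 273.24 = 1194.36
P = 1497.36 / 1194.36 × 100 = 125.3692
Fisher = √(L × P) = √(124.0157 × 125.3692) = 124.6906

124.69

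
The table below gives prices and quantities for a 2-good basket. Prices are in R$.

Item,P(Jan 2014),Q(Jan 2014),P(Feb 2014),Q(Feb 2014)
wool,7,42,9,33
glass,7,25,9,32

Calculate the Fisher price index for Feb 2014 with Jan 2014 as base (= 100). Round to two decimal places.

128.57

Laspeyres component (base-period weights):
ΣP(Feb 2014)Q(Jan 2014) = 9×42 + 9×25 = 378 + 225 = 603
ΣP(Jan 2014)Q(Jan 2014) = 7×42 + 7×25 = 294 + 175 = 469
L = 603 / 469 × 100 = 128.5714
Paasche component (current-period weights):
ΣP(Feb 2014)Q(Feb 2014) = 9×33 + 9×32 = 297 + 288 = 585
ΣP(Jan 2014)Q(Feb 2014) = 7×33 + 7×32 = 231 + 224 = 455
P = 585 / 455 × 100 = 128.5714
Fisher = √(L × P) = √(128.5714 × 128.5714) = 128.5714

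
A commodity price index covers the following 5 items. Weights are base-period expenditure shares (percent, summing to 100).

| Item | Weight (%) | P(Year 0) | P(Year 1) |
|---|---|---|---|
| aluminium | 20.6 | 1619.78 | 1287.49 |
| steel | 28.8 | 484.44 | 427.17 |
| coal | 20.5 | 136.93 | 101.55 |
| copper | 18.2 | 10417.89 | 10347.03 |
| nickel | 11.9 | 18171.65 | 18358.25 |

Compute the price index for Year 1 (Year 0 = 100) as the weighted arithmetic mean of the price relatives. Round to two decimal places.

87.07

aluminium: 20.6 × (1287.49/1619.78) = 20.6 × 0.794855 = 16.3740
steel: 28.8 × (427.17/484.44) = 28.8 × 0.881781 = 25.3953
coal: 20.5 × (101.55/136.93) = 20.5 × 0.741620 = 15.2032
copper: 18.2 × (10347.03/10417.89) = 18.2 × 0.993198 = 18.0762
nickel: 11.9 × (18358.25/18171.65) = 11.9 × 1.010269 = 12.0222
Index = Σ wᵢ·(p₁ᵢ/p₀ᵢ) = 16.3740 + 25.3953 + 15.2032 + 18.0762 + 12.0222 = 87.0709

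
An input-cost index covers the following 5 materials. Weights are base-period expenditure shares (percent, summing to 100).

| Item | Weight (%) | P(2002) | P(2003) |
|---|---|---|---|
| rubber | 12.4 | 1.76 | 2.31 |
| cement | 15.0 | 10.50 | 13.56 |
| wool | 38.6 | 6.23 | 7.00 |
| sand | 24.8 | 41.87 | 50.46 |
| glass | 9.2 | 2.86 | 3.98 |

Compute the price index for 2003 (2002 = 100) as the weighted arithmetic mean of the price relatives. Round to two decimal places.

rubber: 12.4 × (2.31/1.76) = 12.4 × 1.312500 = 16.2750
cement: 15.0 × (13.56/10.50) = 15.0 × 1.291429 = 19.3714
wool: 38.6 × (7.00/6.23) = 38.6 × 1.123596 = 43.3708
sand: 24.8 × (50.46/41.87) = 24.8 × 1.205159 = 29.8879
glass: 9.2 × (3.98/2.86) = 9.2 × 1.391608 = 12.8028
Index = Σ wᵢ·(p₁ᵢ/p₀ᵢ) = 16.2750 + 19.3714 + 43.3708 + 29.8879 + 12.8028 = 121.7080

121.71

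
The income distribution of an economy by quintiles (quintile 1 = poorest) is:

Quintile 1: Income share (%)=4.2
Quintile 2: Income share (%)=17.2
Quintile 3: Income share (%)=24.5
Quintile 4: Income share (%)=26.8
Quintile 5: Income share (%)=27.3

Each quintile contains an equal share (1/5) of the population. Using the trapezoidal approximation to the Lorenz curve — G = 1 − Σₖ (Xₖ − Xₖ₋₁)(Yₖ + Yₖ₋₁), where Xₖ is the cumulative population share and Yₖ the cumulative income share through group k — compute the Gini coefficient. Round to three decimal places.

0.223

Cumulative income shares Yₖ: 0.0420, 0.2140, 0.4590, 0.7270, 1.0000
Σ (Xₖ−Xₖ₋₁)(Yₖ+Yₖ₋₁) = (1/5)(0.0420+0.0000) + (1/5)(0.2140+0.0420) + (1/5)(0.4590+0.2140) + (1/5)(0.7270+0.4590) + (1/5)(1.0000+0.7270)
  = 0.0084 + 0.0512 + 0.1346 + 0.2372 + 0.3454 = 0.7768
G = 1 − 0.7768 = 0.2232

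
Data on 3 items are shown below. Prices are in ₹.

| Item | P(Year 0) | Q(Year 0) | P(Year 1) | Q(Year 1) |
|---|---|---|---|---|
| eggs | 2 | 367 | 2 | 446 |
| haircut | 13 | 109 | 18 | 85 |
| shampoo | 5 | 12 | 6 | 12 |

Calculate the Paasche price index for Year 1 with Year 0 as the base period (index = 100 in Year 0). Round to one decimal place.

121.2

Paasche price index uses current-period quantities as weights.
ΣP(Year 1)·Q(Year 1) = 2×446 + 18×85 + 6×12 = 892 + 1530 + 72 = 2494
ΣP(Year 0)·Q(Year 1) = 2×446 + 13×85 + 5×12 = 892 + 1105 + 60 = 2057
Index = 2494 / 2057 × 100 = 121.2445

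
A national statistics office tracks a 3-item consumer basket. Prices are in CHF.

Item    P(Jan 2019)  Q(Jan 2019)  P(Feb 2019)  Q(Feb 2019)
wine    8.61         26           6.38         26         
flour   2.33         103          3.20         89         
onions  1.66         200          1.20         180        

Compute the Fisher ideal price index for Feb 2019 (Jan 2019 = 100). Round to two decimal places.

91.87

Laspeyres component (base-period weights):
ΣP(Feb 2019)Q(Jan 2019) = 6.38×26 + 3.20×103 + 1.20×200 = 165.88 + 329.6 + 240 = 735.48
ΣP(Jan 2019)Q(Jan 2019) = 8.61×26 + 2.33×103 + 1.66×200 = 223.86 + 239.99 + 332 = 795.85
L = 735.48 / 795.85 × 100 = 92.4144
Paasche component (current-period weights):
ΣP(Feb 2019)Q(Feb 2019) = 6.38×26 + 3.20×89 + 1.20×180 = 165.88 + 284.8 + 216 = 666.68
ΣP(Jan 2019)Q(Feb 2019) = 8.61×26 + 2.33×89 + 1.66×180 = 223.86 + 207.37 + 298.8 = 730.03
P = 666.68 / 730.03 × 100 = 91.3223
Fisher = √(L × P) = √(92.4144 × 91.3223) = 91.8667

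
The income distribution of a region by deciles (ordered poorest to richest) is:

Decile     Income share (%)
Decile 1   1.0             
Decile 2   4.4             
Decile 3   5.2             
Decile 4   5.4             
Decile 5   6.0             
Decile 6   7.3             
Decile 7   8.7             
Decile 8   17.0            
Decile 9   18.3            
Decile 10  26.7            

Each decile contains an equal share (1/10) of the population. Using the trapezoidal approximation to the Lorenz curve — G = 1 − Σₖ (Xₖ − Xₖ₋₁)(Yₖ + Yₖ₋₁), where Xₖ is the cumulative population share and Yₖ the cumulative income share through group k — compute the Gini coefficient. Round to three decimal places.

Cumulative income shares Yₖ: 0.0100, 0.0540, 0.1060, 0.1600, 0.2200, 0.2930, 0.3800, 0.5500, 0.7330, 1.0000
Σ (Xₖ−Xₖ₋₁)(Yₖ+Yₖ₋₁) = (1/10)(0.0100+0.0000) + (1/10)(0.0540+0.0100) + (1/10)(0.1060+0.0540) + (1/10)(0.1600+0.1060) + (1/10)(0.2200+0.1600) + (1/10)(0.2930+0.2200) + (1/10)(0.3800+0.2930) + (1/10)(0.5500+0.3800) + (1/10)(0.7330+0.5500) + (1/10)(1.0000+0.7330)
  = 0.0010 + 0.0064 + 0.0160 + 0.0266 + 0.0380 + 0.0513 + 0.0673 + 0.0930 + 0.1283 + 0.1733 = 0.6012
G = 1 − 0.6012 = 0.3988

0.399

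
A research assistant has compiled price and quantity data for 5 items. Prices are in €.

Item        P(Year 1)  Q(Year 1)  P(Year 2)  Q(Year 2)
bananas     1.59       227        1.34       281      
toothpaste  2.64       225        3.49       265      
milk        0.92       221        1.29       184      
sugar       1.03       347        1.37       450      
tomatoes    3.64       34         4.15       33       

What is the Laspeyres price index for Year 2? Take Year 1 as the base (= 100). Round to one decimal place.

121.4

Laspeyres price index uses base-period quantities as weights.
ΣP(Year 2)·Q(Year 1) = 1.34×227 + 3.49×225 + 1.29×221 + 1.37×347 + 4.15×34 = 304.18 + 785.25 + 285.09 + 475.39 + 141.1 = 1991.01
ΣP(Year 1)·Q(Year 1) = 1.59×227 + 2.64×225 + 0.92×221 + 1.03×347 + 3.64×34 = 360.93 + 594 + 203.32 + 357.41 + 123.76 = 1639.42
Index = 1991.01 / 1639.42 × 100 = 121.4460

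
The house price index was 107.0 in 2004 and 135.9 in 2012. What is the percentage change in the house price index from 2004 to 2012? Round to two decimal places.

Change = (135.9 − 107.0) / 107.0 × 100
       = 28.9 / 107.0 × 100 = 27.0093%

27.01%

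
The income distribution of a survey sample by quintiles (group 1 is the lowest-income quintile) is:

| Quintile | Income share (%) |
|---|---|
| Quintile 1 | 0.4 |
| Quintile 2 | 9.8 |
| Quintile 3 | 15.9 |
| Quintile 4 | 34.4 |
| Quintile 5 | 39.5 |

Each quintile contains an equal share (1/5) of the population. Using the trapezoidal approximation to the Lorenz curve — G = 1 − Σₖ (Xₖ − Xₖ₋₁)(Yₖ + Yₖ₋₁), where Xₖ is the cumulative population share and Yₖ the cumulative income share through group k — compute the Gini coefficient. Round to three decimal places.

Cumulative income shares Yₖ: 0.0040, 0.1020, 0.2610, 0.6050, 1.0000
Σ (Xₖ−Xₖ₋₁)(Yₖ+Yₖ₋₁) = (1/5)(0.0040+0.0000) + (1/5)(0.1020+0.0040) + (1/5)(0.2610+0.1020) + (1/5)(0.6050+0.2610) + (1/5)(1.0000+0.6050)
  = 0.0008 + 0.0212 + 0.0726 + 0.1732 + 0.3210 = 0.5888
G = 1 − 0.5888 = 0.4112

0.411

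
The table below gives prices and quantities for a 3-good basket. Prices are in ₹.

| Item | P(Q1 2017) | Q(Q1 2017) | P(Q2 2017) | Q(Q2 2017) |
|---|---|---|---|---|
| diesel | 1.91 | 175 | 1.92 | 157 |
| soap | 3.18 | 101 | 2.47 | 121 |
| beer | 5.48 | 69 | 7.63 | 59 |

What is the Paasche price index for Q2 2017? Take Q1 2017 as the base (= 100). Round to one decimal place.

104.2

Paasche price index uses current-period quantities as weights.
ΣP(Q2 2017)·Q(Q2 2017) = 1.92×157 + 2.47×121 + 7.63×59 = 301.44 + 298.87 + 450.17 = 1050.48
ΣP(Q1 2017)·Q(Q2 2017) = 1.91×157 + 3.18×121 + 5.48×59 = 299.87 + 384.78 + 323.32 = 1007.97
Index = 1050.48 / 1007.97 × 100 = 104.2174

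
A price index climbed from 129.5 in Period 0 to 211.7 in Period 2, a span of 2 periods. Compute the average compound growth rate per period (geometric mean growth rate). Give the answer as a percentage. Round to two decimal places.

Growth factor = (211.7/129.5)^(1/2) = (1.634749)^(1/2) = 1.278573
Growth rate = 1.278573 − 1 = 0.278573 = 27.8573%

27.86%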